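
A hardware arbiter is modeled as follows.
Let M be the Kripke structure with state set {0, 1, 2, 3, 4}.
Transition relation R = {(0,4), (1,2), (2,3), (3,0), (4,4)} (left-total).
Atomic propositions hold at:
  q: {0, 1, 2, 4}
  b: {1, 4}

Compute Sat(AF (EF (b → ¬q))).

{0, 1, 2, 3}

Sat(¬q) = {3}
Sat(b → ¬q) = {0, 2, 3}
EF (b → ¬q): least fixpoint, start Z0 = {0, 2, 3}, add states with some successor in Z. Z1 = {0, 1, 2, 3}; fixed.
Sat(EF (b → ¬q)) = {0, 1, 2, 3}
AF (EF (b → ¬q)): least fixpoint, start Z0 = {0, 1, 2, 3}, add states with every successor in Z. Already a fixed point.
Sat(AF (EF (b → ¬q))) = {0, 1, 2, 3}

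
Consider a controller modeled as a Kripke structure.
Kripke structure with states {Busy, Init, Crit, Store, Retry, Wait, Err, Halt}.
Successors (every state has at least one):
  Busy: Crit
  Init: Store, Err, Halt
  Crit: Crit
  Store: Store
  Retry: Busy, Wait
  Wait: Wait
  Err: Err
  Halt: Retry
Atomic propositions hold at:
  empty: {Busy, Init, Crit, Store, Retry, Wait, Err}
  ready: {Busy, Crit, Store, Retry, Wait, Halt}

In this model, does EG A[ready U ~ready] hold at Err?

Sat(~ready) = {Init, Err}
A[ready U ~ready]: least fixpoint, start Z0 = Sat(~ready) = {Init, Err}, add states in Sat(ready) with every successor in Z. Already a fixed point.
Sat(A[ready U ~ready]) = {Init, Err}
EG A[ready U ~ready]: greatest fixpoint, start Z0 = {Init, Err}, keep only states in Sat with some successor in Z. Already a fixed point.
Sat(EG A[ready U ~ready]) = {Init, Err}
Err ∈ Sat(EG A[ready U ~ready]) = {Init, Err}, so the formula holds at Err.

Yes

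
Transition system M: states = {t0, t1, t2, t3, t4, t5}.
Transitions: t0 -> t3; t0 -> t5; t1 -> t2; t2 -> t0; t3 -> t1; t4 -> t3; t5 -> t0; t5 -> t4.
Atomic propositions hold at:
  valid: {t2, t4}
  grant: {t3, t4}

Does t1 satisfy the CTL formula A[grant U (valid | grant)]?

No

Sat(valid | grant) = {t2, t3, t4}
A[grant U (valid | grant)]: least fixpoint, start Z0 = Sat((valid | grant)) = {t2, t3, t4}, add states in Sat(grant) with every successor in Z. Already a fixed point.
Sat(A[grant U (valid | grant)]) = {t2, t3, t4}
t1 ∉ Sat(A[grant U (valid | grant)]) = {t2, t3, t4}, so the formula does not hold at t1.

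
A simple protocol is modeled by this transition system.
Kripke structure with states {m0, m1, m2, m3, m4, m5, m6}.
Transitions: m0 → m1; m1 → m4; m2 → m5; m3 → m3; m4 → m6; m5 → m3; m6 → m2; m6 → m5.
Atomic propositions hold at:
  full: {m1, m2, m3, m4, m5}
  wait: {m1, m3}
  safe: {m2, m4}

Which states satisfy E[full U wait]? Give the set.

{m1, m2, m3, m5}

E[full U wait]: least fixpoint, start Z0 = Sat(wait) = {m1, m3}, add states in Sat(full) with some successor in Z. Z1 = {m1, m3, m5}; Z2 = {m1, m2, m3, m5}; fixed.
Sat(E[full U wait]) = {m1, m2, m3, m5}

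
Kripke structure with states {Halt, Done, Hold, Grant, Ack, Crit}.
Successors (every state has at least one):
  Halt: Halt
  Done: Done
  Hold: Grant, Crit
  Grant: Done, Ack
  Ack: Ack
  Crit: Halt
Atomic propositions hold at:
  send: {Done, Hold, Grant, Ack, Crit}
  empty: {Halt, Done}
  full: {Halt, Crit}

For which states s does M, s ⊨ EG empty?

{Halt, Done}

EG empty: greatest fixpoint, start Z0 = {Halt, Done}, keep only states in Sat with some successor in Z. Already a fixed point.
Sat(EG empty) = {Halt, Done}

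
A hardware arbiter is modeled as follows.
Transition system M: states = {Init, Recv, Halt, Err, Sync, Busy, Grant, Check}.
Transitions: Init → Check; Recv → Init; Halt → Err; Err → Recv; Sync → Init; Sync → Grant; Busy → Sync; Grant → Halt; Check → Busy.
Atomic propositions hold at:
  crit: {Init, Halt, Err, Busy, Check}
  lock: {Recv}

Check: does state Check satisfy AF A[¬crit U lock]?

Sat(¬crit) = {Recv, Sync, Grant}
A[¬crit U lock]: least fixpoint, start Z0 = Sat(lock) = {Recv}, add states in Sat(¬crit) with every successor in Z. Already a fixed point.
Sat(A[¬crit U lock]) = {Recv}
AF A[¬crit U lock]: least fixpoint, start Z0 = {Recv}, add states with every successor in Z. Z1 = {Recv, Err}; Z2 = {Recv, Halt, Err}; Z3 = {Recv, Halt, Err, Grant}; fixed.
Sat(AF A[¬crit U lock]) = {Recv, Halt, Err, Grant}
Check ∉ Sat(AF A[¬crit U lock]) = {Recv, Halt, Err, Grant}, so the formula does not hold at Check.

No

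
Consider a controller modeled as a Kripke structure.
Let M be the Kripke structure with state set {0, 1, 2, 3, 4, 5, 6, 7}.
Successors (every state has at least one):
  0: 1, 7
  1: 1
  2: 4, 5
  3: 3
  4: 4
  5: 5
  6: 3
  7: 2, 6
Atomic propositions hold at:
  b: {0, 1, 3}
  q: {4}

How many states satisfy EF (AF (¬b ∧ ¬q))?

5

Sat(¬b) = {2, 4, 5, 6, 7}
Sat(¬q) = {0, 1, 2, 3, 5, 6, 7}
Sat(¬b ∧ ¬q) = {2, 5, 6, 7}
AF (¬b ∧ ¬q): least fixpoint, start Z0 = {2, 5, 6, 7}, add states with every successor in Z. Already a fixed point.
Sat(AF (¬b ∧ ¬q)) = {2, 5, 6, 7}
EF (AF (¬b ∧ ¬q)): least fixpoint, start Z0 = {2, 5, 6, 7}, add states with some successor in Z. Z1 = {0, 2, 5, 6, 7}; fixed.
Sat(EF (AF (¬b ∧ ¬q))) = {0, 2, 5, 6, 7}
|Sat(EF (AF (¬b ∧ ¬q)))| = |{0, 2, 5, 6, 7}| = 5.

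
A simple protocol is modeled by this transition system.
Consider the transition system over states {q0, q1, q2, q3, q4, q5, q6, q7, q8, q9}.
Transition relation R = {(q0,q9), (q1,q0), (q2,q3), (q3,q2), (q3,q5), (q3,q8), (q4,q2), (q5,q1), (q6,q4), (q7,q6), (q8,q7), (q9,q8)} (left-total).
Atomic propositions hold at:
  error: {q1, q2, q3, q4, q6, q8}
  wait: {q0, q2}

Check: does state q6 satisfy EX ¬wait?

Sat(¬wait) = {q1, q3, q4, q5, q6, q7, q8, q9}
Sat(EX ¬wait) = {s : some successor in {q1, q3, q4, q5, q6, q7, q8, q9}} = {q0, q2, q3, q5, q6, q7, q8, q9}
q6 ∈ Sat(EX ¬wait) = {q0, q2, q3, q5, q6, q7, q8, q9}, so the formula holds at q6.

Yes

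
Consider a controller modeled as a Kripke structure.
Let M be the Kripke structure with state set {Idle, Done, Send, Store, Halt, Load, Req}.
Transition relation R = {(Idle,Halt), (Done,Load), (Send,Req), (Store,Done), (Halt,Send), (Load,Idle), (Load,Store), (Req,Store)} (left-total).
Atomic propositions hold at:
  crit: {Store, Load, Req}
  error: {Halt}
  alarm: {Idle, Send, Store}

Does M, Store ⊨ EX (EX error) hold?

No

Sat(EX error) = {s : some successor in {Halt}} = {Idle}
Sat(EX (EX error)) = {s : some successor in {Idle}} = {Load}
Store ∉ Sat(EX (EX error)) = {Load}, so the formula does not hold at Store.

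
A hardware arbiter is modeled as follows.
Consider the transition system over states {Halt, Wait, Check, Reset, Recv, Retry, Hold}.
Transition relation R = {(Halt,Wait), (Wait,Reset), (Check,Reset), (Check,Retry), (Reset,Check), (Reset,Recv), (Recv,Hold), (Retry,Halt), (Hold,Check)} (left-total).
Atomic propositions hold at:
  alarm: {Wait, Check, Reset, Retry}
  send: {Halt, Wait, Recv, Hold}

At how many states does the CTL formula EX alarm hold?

5

Sat(EX alarm) = {s : some successor in {Wait, Check, Reset, Retry}} = {Halt, Wait, Check, Reset, Hold}
|Sat(EX alarm)| = |{Halt, Wait, Check, Reset, Hold}| = 5.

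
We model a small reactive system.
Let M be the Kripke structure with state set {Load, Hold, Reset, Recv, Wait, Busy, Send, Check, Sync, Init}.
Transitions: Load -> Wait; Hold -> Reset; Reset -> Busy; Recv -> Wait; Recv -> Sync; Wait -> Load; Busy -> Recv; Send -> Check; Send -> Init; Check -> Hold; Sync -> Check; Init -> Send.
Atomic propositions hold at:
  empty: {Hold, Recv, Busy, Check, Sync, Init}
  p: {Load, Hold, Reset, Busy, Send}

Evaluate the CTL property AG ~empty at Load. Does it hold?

Yes

Sat(~empty) = {Load, Reset, Wait, Send}
AG ~empty: greatest fixpoint, start Z0 = {Load, Reset, Wait, Send}, keep only states in Sat with every successor in Z. Z1 = {Load, Wait}; fixed.
Sat(AG ~empty) = {Load, Wait}
Load ∈ Sat(AG ~empty) = {Load, Wait}, so the formula holds at Load.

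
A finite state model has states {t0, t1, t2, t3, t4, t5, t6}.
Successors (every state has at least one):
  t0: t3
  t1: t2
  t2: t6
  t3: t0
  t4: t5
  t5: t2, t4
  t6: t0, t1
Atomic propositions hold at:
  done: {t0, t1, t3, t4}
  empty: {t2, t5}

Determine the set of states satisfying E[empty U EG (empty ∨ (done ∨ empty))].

{t0, t3, t4, t5}

Sat(done ∨ empty) = {t0, t1, t2, t3, t4, t5}
Sat(empty ∨ (done ∨ empty)) = {t0, t1, t2, t3, t4, t5}
EG (empty ∨ (done ∨ empty)): greatest fixpoint, start Z0 = {t0, t1, t2, t3, t4, t5}, keep only states in Sat with some successor in Z. Z1 = {t0, t1, t3, t4, t5}; Z2 = {t0, t3, t4, t5}; fixed.
Sat(EG (empty ∨ (done ∨ empty))) = {t0, t3, t4, t5}
E[empty U EG (empty ∨ (done ∨ empty))]: least fixpoint, start Z0 = Sat(EG (empty ∨ (done ∨ empty))) = {t0, t3, t4, t5}, add states in Sat(empty) with some successor in Z. Already a fixed point.
Sat(E[empty U EG (empty ∨ (done ∨ empty))]) = {t0, t3, t4, t5}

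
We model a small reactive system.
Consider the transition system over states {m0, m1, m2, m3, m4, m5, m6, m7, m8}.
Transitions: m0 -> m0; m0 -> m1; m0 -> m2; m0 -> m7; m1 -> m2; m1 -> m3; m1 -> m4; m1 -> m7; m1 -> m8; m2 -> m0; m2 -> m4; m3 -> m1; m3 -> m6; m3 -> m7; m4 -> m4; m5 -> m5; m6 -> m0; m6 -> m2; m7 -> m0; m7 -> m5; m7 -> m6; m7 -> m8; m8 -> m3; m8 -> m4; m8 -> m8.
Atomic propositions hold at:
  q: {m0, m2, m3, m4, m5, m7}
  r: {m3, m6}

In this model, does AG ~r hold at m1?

No

Sat(~r) = {m0, m1, m2, m4, m5, m7, m8}
AG ~r: greatest fixpoint, start Z0 = {m0, m1, m2, m4, m5, m7, m8}, keep only states in Sat with every successor in Z. Z1 = {m0, m2, m4, m5}; Z2 = {m2, m4, m5}; Z3 = {m4, m5}; fixed.
Sat(AG ~r) = {m4, m5}
m1 ∉ Sat(AG ~r) = {m4, m5}, so the formula does not hold at m1.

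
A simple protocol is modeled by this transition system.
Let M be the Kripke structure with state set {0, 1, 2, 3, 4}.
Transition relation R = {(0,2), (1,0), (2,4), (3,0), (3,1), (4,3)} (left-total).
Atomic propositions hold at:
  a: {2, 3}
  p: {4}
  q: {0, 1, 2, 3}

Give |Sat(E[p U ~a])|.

3

Sat(~a) = {0, 1, 4}
E[p U ~a]: least fixpoint, start Z0 = Sat(~a) = {0, 1, 4}, add states in Sat(p) with some successor in Z. Already a fixed point.
Sat(E[p U ~a]) = {0, 1, 4}
|Sat(E[p U ~a])| = |{0, 1, 4}| = 3.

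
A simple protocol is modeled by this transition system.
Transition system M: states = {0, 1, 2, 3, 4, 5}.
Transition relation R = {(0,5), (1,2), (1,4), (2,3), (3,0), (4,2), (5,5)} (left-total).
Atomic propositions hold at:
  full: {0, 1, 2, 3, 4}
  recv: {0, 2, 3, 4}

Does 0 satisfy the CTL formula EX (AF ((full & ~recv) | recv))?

Sat(~recv) = {1, 5}
Sat(full & ~recv) = {1}
Sat((full & ~recv) | recv) = {0, 1, 2, 3, 4}
AF ((full & ~recv) | recv): least fixpoint, start Z0 = {0, 1, 2, 3, 4}, add states with every successor in Z. Already a fixed point.
Sat(AF ((full & ~recv) | recv)) = {0, 1, 2, 3, 4}
Sat(EX (AF ((full & ~recv) | recv))) = {s : some successor in {0, 1, 2, 3, 4}} = {1, 2, 3, 4}
0 ∉ Sat(EX (AF ((full & ~recv) | recv))) = {1, 2, 3, 4}, so the formula does not hold at 0.

No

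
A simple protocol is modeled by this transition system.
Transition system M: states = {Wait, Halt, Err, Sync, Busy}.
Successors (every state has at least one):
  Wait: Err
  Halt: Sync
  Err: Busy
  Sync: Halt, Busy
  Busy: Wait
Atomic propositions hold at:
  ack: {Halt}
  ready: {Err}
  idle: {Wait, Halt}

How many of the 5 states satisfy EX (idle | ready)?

3

Sat(idle | ready) = {Wait, Halt, Err}
Sat(EX (idle | ready)) = {s : some successor in {Wait, Halt, Err}} = {Wait, Sync, Busy}
|Sat(EX (idle | ready))| = |{Wait, Sync, Busy}| = 3.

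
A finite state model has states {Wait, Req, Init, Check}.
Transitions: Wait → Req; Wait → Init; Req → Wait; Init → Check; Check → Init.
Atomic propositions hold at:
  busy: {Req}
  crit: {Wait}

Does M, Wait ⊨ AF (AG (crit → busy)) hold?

No

Sat(crit → busy) = {Req, Init, Check}
AG (crit → busy): greatest fixpoint, start Z0 = {Req, Init, Check}, keep only states in Sat with every successor in Z. Z1 = {Init, Check}; fixed.
Sat(AG (crit → busy)) = {Init, Check}
AF (AG (crit → busy)): least fixpoint, start Z0 = {Init, Check}, add states with every successor in Z. Already a fixed point.
Sat(AF (AG (crit → busy))) = {Init, Check}
Wait ∉ Sat(AF (AG (crit → busy))) = {Init, Check}, so the formula does not hold at Wait.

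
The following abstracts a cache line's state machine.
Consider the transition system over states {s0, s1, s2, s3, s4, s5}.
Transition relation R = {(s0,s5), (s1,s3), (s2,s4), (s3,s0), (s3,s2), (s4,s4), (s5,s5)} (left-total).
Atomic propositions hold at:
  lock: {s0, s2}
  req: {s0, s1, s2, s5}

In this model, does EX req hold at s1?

No

Sat(EX req) = {s : some successor in {s0, s1, s2, s5}} = {s0, s3, s5}
s1 ∉ Sat(EX req) = {s0, s3, s5}, so the formula does not hold at s1.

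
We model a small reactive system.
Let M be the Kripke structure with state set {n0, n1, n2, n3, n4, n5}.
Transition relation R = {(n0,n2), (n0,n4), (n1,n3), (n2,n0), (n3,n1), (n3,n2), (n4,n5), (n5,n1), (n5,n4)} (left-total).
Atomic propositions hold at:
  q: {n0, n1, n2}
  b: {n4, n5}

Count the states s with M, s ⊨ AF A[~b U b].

2

Sat(~b) = {n0, n1, n2, n3}
A[~b U b]: least fixpoint, start Z0 = Sat(b) = {n4, n5}, add states in Sat(~b) with every successor in Z. Already a fixed point.
Sat(A[~b U b]) = {n4, n5}
AF A[~b U b]: least fixpoint, start Z0 = {n4, n5}, add states with every successor in Z. Already a fixed point.
Sat(AF A[~b U b]) = {n4, n5}
|Sat(AF A[~b U b])| = |{n4, n5}| = 2.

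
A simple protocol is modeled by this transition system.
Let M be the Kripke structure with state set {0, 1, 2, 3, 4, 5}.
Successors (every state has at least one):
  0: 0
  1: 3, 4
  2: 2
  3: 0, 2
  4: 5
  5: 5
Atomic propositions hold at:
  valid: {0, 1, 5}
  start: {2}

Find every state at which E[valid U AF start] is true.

AF start: least fixpoint, start Z0 = {2}, add states with every successor in Z. Already a fixed point.
Sat(AF start) = {2}
E[valid U AF start]: least fixpoint, start Z0 = Sat(AF start) = {2}, add states in Sat(valid) with some successor in Z. Already a fixed point.
Sat(E[valid U AF start]) = {2}

{2}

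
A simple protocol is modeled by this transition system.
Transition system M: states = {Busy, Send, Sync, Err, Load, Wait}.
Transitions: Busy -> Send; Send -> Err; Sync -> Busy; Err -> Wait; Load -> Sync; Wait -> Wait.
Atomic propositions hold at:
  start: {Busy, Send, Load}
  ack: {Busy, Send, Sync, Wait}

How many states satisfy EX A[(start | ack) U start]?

3

Sat(start | ack) = {Busy, Send, Sync, Load, Wait}
A[(start | ack) U start]: least fixpoint, start Z0 = Sat(start) = {Busy, Send, Load}, add states in Sat(start | ack) with every successor in Z. Z1 = {Busy, Send, Sync, Load}; fixed.
Sat(A[(start | ack) U start]) = {Busy, Send, Sync, Load}
Sat(EX A[(start | ack) U start]) = {s : some successor in {Busy, Send, Sync, Load}} = {Busy, Sync, Load}
|Sat(EX A[(start | ack) U start])| = |{Busy, Sync, Load}| = 3.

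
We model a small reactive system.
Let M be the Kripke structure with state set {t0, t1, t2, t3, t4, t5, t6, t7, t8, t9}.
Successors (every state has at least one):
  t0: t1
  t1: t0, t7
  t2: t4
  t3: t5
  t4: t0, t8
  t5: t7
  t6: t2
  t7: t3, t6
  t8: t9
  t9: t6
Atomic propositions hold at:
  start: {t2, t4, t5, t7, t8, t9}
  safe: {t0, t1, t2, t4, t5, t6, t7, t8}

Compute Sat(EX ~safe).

Sat(~safe) = {t3, t9}
Sat(EX ~safe) = {s : some successor in {t3, t9}} = {t7, t8}

{t7, t8}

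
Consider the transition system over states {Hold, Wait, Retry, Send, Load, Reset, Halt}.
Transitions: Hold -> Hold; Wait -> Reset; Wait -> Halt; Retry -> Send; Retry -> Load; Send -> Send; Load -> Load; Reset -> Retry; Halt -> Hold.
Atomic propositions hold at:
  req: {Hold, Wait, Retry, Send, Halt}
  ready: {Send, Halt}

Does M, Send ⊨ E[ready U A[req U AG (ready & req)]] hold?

Yes

Sat(ready & req) = {Send, Halt}
AG (ready & req): greatest fixpoint, start Z0 = {Send, Halt}, keep only states in Sat with every successor in Z. Z1 = {Send}; fixed.
Sat(AG (ready & req)) = {Send}
A[req U AG (ready & req)]: least fixpoint, start Z0 = Sat(AG (ready & req)) = {Send}, add states in Sat(req) with every successor in Z. Already a fixed point.
Sat(A[req U AG (ready & req)]) = {Send}
E[ready U A[req U AG (ready & req)]]: least fixpoint, start Z0 = Sat(A[req U AG (ready & req)]) = {Send}, add states in Sat(ready) with some successor in Z. Already a fixed point.
Sat(E[ready U A[req U AG (ready & req)]]) = {Send}
Send ∈ Sat(E[ready U A[req U AG (ready & req)]]) = {Send}, so the formula holds at Send.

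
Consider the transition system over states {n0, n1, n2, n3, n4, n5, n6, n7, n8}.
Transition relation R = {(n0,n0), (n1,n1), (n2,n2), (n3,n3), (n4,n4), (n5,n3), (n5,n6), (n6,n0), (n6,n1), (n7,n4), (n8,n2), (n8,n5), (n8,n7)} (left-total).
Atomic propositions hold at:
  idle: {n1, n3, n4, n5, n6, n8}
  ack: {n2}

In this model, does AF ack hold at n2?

Yes

AF ack: least fixpoint, start Z0 = {n2}, add states with every successor in Z. Already a fixed point.
Sat(AF ack) = {n2}
n2 ∈ Sat(AF ack) = {n2}, so the formula holds at n2.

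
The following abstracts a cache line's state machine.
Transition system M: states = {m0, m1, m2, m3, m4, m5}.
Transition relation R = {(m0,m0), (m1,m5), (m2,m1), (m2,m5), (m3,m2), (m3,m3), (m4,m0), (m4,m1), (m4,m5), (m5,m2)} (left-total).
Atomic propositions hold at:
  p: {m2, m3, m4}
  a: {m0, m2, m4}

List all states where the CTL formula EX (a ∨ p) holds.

{m0, m3, m4, m5}

Sat(a ∨ p) = {m0, m2, m3, m4}
Sat(EX (a ∨ p)) = {s : some successor in {m0, m2, m3, m4}} = {m0, m3, m4, m5}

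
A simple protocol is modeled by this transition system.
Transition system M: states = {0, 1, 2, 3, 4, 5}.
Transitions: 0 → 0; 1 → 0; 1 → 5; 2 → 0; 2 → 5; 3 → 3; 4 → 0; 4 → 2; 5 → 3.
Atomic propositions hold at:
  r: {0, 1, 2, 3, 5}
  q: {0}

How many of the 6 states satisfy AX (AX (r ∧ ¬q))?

2

Sat(¬q) = {1, 2, 3, 4, 5}
Sat(r ∧ ¬q) = {1, 2, 3, 5}
Sat(AX (r ∧ ¬q)) = {s : every successor in {1, 2, 3, 5}} = {3, 5}
Sat(AX (AX (r ∧ ¬q))) = {s : every successor in {3, 5}} = {3, 5}
|Sat(AX (AX (r ∧ ¬q)))| = |{3, 5}| = 2.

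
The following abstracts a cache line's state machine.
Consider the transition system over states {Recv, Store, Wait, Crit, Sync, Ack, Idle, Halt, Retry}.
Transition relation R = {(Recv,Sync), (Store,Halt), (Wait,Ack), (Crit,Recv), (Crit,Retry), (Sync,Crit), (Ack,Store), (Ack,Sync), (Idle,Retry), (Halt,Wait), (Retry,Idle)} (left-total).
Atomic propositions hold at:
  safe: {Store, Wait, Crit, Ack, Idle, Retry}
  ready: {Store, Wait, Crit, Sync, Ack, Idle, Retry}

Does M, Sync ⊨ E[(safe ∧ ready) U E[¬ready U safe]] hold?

No

Sat(safe ∧ ready) = {Store, Wait, Crit, Ack, Idle, Retry}
Sat(¬ready) = {Recv, Halt}
E[¬ready U safe]: least fixpoint, start Z0 = Sat(safe) = {Store, Wait, Crit, Ack, Idle, Retry}, add states in Sat(¬ready) with some successor in Z. Z1 = {Store, Wait, Crit, Ack, Idle, Halt, Retry}; fixed.
Sat(E[¬ready U safe]) = {Store, Wait, Crit, Ack, Idle, Halt, Retry}
E[(safe ∧ ready) U E[¬ready U safe]]: least fixpoint, start Z0 = Sat(E[¬ready U safe]) = {Store, Wait, Crit, Ack, Idle, Halt, Retry}, add states in Sat(safe ∧ ready) with some successor in Z. Already a fixed point.
Sat(E[(safe ∧ ready) U E[¬ready U safe]]) = {Store, Wait, Crit, Ack, Idle, Halt, Retry}
Sync ∉ Sat(E[(safe ∧ ready) U E[¬ready U safe]]) = {Store, Wait, Crit, Ack, Idle, Halt, Retry}, so the formula does not hold at Sync.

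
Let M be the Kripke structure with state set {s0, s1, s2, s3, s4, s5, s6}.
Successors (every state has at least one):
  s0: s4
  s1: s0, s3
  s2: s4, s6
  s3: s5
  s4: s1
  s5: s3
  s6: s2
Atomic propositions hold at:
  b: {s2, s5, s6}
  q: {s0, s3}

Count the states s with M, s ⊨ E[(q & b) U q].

Sat(q & b) = ∅
E[(q & b) U q]: least fixpoint, start Z0 = Sat(q) = {s0, s3}, add states in Sat(q & b) with some successor in Z. Already a fixed point.
Sat(E[(q & b) U q]) = {s0, s3}
|Sat(E[(q & b) U q])| = |{s0, s3}| = 2.

2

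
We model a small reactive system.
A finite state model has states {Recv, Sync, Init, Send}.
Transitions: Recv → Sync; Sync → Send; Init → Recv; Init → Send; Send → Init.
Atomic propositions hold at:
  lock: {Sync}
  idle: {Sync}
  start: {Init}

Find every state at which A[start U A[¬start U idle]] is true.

{Recv, Sync}

Sat(¬start) = {Recv, Sync, Send}
A[¬start U idle]: least fixpoint, start Z0 = Sat(idle) = {Sync}, add states in Sat(¬start) with every successor in Z. Z1 = {Recv, Sync}; fixed.
Sat(A[¬start U idle]) = {Recv, Sync}
A[start U A[¬start U idle]]: least fixpoint, start Z0 = Sat(A[¬start U idle]) = {Recv, Sync}, add states in Sat(start) with every successor in Z. Already a fixed point.
Sat(A[start U A[¬start U idle]]) = {Recv, Sync}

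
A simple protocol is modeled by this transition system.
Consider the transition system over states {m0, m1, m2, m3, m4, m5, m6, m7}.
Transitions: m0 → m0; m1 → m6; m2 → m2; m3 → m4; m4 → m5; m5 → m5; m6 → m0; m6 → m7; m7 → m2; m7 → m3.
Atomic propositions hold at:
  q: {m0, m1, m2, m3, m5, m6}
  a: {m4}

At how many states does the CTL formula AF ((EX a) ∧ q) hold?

Sat(EX a) = {s : some successor in {m4}} = {m3}
Sat((EX a) ∧ q) = {m3}
AF ((EX a) ∧ q): least fixpoint, start Z0 = {m3}, add states with every successor in Z. Already a fixed point.
Sat(AF ((EX a) ∧ q)) = {m3}
|Sat(AF ((EX a) ∧ q))| = |{m3}| = 1.

1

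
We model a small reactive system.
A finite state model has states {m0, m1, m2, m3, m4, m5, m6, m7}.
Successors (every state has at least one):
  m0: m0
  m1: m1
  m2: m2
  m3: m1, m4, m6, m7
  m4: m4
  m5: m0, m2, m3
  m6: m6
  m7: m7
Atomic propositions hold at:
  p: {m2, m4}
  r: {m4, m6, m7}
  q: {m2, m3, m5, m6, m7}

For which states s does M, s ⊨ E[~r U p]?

Sat(~r) = {m0, m1, m2, m3, m5}
E[~r U p]: least fixpoint, start Z0 = Sat(p) = {m2, m4}, add states in Sat(~r) with some successor in Z. Z1 = {m2, m3, m4, m5}; fixed.
Sat(E[~r U p]) = {m2, m3, m4, m5}

{m2, m3, m4, m5}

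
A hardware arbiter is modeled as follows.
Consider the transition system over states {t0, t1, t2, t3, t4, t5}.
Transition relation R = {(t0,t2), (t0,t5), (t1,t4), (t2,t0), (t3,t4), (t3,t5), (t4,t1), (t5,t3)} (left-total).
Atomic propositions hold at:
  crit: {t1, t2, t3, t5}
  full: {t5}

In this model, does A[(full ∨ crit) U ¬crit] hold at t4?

Sat(full ∨ crit) = {t1, t2, t3, t5}
Sat(¬crit) = {t0, t4}
A[(full ∨ crit) U ¬crit]: least fixpoint, start Z0 = Sat(¬crit) = {t0, t4}, add states in Sat(full ∨ crit) with every successor in Z. Z1 = {t0, t1, t2, t4}; fixed.
Sat(A[(full ∨ crit) U ¬crit]) = {t0, t1, t2, t4}
t4 ∈ Sat(A[(full ∨ crit) U ¬crit]) = {t0, t1, t2, t4}, so the formula holds at t4.

Yes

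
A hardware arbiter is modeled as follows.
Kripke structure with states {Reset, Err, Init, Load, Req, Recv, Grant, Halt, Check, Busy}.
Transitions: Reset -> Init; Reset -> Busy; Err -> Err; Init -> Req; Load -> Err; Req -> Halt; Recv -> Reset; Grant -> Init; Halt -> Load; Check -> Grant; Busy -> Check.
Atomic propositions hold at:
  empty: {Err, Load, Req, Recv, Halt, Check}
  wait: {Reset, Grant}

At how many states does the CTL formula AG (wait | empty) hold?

Sat(wait | empty) = {Reset, Err, Load, Req, Recv, Grant, Halt, Check}
AG (wait | empty): greatest fixpoint, start Z0 = {Reset, Err, Load, Req, Recv, Grant, Halt, Check}, keep only states in Sat with every successor in Z. Z1 = {Err, Load, Req, Recv, Halt, Check}; Z2 = {Err, Load, Req, Halt}; fixed.
Sat(AG (wait | empty)) = {Err, Load, Req, Halt}
|Sat(AG (wait | empty))| = |{Err, Load, Req, Halt}| = 4.

4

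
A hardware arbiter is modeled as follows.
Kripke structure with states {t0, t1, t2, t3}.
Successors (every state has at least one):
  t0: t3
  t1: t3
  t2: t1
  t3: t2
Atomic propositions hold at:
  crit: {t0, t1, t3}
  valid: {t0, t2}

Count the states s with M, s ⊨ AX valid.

Sat(AX valid) = {s : every successor in {t0, t2}} = {t3}
|Sat(AX valid)| = |{t3}| = 1.

1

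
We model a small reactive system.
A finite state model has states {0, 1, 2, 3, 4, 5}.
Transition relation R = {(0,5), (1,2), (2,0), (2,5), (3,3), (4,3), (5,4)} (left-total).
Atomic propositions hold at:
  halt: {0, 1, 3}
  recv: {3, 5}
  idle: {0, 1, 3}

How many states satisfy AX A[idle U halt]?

A[idle U halt]: least fixpoint, start Z0 = Sat(halt) = {0, 1, 3}, add states in Sat(idle) with every successor in Z. Already a fixed point.
Sat(A[idle U halt]) = {0, 1, 3}
Sat(AX A[idle U halt]) = {s : every successor in {0, 1, 3}} = {3, 4}
|Sat(AX A[idle U halt])| = |{3, 4}| = 2.

2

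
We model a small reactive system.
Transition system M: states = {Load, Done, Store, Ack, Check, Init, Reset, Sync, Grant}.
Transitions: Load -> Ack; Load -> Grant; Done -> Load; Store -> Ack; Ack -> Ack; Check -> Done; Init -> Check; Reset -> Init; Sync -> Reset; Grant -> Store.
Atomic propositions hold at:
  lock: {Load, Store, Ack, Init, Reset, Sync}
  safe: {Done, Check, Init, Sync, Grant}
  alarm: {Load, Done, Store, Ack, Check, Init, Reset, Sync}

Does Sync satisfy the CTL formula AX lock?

Sat(AX lock) = {s : every successor in {Load, Store, Ack, Init, Reset, Sync}} = {Done, Store, Ack, Reset, Sync, Grant}
Sync ∈ Sat(AX lock) = {Done, Store, Ack, Reset, Sync, Grant}, so the formula holds at Sync.

Yes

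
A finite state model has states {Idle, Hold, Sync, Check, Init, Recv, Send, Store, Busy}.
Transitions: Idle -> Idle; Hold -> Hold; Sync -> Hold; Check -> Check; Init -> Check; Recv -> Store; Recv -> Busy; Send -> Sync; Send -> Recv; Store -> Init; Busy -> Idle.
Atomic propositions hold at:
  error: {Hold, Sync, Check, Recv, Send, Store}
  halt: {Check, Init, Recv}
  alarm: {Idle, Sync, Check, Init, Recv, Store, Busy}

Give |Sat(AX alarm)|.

Sat(AX alarm) = {s : every successor in {Idle, Sync, Check, Init, Recv, Store, Busy}} = {Idle, Check, Init, Recv, Send, Store, Busy}
|Sat(AX alarm)| = |{Idle, Check, Init, Recv, Send, Store, Busy}| = 7.

7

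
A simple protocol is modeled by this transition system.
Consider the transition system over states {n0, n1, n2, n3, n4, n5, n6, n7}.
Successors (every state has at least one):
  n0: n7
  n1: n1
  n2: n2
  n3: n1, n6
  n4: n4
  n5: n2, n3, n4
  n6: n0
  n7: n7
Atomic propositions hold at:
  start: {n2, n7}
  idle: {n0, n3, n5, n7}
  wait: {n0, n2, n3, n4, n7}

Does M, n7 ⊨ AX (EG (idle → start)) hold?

Yes

Sat(idle → start) = {n1, n2, n4, n6, n7}
EG (idle → start): greatest fixpoint, start Z0 = {n1, n2, n4, n6, n7}, keep only states in Sat with some successor in Z. Z1 = {n1, n2, n4, n7}; fixed.
Sat(EG (idle → start)) = {n1, n2, n4, n7}
Sat(AX (EG (idle → start))) = {s : every successor in {n1, n2, n4, n7}} = {n0, n1, n2, n4, n7}
n7 ∈ Sat(AX (EG (idle → start))) = {n0, n1, n2, n4, n7}, so the formula holds at n7.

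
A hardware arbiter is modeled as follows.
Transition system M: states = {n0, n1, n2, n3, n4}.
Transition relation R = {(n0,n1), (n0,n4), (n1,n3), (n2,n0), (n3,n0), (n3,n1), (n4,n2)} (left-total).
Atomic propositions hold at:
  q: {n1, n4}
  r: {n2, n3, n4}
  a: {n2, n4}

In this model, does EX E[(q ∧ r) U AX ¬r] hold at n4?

Yes

Sat(q ∧ r) = {n4}
Sat(¬r) = {n0, n1}
Sat(AX ¬r) = {s : every successor in {n0, n1}} = {n2, n3}
E[(q ∧ r) U AX ¬r]: least fixpoint, start Z0 = Sat(AX ¬r) = {n2, n3}, add states in Sat(q ∧ r) with some successor in Z. Z1 = {n2, n3, n4}; fixed.
Sat(E[(q ∧ r) U AX ¬r]) = {n2, n3, n4}
Sat(EX E[(q ∧ r) U AX ¬r]) = {s : some successor in {n2, n3, n4}} = {n0, n1, n4}
n4 ∈ Sat(EX E[(q ∧ r) U AX ¬r]) = {n0, n1, n4}, so the formula holds at n4.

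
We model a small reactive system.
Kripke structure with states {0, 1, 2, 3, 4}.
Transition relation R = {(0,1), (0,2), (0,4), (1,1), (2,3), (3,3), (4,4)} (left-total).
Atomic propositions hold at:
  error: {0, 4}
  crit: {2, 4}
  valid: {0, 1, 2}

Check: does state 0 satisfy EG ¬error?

Sat(¬error) = {1, 2, 3}
EG ¬error: greatest fixpoint, start Z0 = {1, 2, 3}, keep only states in Sat with some successor in Z. Already a fixed point.
Sat(EG ¬error) = {1, 2, 3}
0 ∉ Sat(EG ¬error) = {1, 2, 3}, so the formula does not hold at 0.

No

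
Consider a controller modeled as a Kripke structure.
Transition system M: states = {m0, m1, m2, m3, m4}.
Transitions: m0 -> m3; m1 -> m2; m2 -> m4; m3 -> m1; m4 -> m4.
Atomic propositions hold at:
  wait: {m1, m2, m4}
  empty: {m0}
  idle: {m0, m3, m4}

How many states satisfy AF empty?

AF empty: least fixpoint, start Z0 = {m0}, add states with every successor in Z. Already a fixed point.
Sat(AF empty) = {m0}
|Sat(AF empty)| = |{m0}| = 1.

1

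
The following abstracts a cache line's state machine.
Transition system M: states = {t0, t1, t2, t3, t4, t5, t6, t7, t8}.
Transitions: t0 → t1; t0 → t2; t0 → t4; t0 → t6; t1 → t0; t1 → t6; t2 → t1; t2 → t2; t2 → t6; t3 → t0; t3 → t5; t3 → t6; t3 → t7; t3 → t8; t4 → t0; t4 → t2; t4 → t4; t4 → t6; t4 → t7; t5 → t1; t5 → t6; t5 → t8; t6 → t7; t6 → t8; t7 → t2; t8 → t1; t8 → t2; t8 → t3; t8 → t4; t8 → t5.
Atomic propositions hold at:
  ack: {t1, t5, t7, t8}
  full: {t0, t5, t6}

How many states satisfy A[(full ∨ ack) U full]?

4

Sat(full ∨ ack) = {t0, t1, t5, t6, t7, t8}
A[(full ∨ ack) U full]: least fixpoint, start Z0 = Sat(full) = {t0, t5, t6}, add states in Sat(full ∨ ack) with every successor in Z. Z1 = {t0, t1, t5, t6}; fixed.
Sat(A[(full ∨ ack) U full]) = {t0, t1, t5, t6}
|Sat(A[(full ∨ ack) U full])| = |{t0, t1, t5, t6}| = 4.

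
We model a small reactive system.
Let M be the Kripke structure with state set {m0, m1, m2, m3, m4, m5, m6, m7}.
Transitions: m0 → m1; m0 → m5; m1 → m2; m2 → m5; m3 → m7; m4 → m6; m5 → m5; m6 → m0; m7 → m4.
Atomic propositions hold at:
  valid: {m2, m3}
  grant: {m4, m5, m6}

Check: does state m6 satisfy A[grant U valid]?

No

A[grant U valid]: least fixpoint, start Z0 = Sat(valid) = {m2, m3}, add states in Sat(grant) with every successor in Z. Already a fixed point.
Sat(A[grant U valid]) = {m2, m3}
m6 ∉ Sat(A[grant U valid]) = {m2, m3}, so the formula does not hold at m6.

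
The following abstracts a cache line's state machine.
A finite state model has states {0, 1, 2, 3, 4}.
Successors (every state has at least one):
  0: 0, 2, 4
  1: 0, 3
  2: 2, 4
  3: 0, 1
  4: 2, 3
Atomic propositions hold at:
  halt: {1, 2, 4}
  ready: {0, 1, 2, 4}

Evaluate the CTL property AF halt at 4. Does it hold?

Yes

AF halt: least fixpoint, start Z0 = {1, 2, 4}, add states with every successor in Z. Already a fixed point.
Sat(AF halt) = {1, 2, 4}
4 ∈ Sat(AF halt) = {1, 2, 4}, so the formula holds at 4.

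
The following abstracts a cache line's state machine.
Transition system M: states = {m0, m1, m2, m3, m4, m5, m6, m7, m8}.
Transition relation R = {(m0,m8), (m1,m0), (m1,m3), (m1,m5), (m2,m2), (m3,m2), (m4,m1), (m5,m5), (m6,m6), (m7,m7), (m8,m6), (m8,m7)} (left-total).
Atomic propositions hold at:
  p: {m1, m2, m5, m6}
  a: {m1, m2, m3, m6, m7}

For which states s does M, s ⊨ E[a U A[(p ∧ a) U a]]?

Sat(p ∧ a) = {m1, m2, m6}
A[(p ∧ a) U a]: least fixpoint, start Z0 = Sat(a) = {m1, m2, m3, m6, m7}, add states in Sat(p ∧ a) with every successor in Z. Already a fixed point.
Sat(A[(p ∧ a) U a]) = {m1, m2, m3, m6, m7}
E[a U A[(p ∧ a) U a]]: least fixpoint, start Z0 = Sat(A[(p ∧ a) U a]) = {m1, m2, m3, m6, m7}, add states in Sat(a) with some successor in Z. Already a fixed point.
Sat(E[a U A[(p ∧ a) U a]]) = {m1, m2, m3, m6, m7}

{m1, m2, m3, m6, m7}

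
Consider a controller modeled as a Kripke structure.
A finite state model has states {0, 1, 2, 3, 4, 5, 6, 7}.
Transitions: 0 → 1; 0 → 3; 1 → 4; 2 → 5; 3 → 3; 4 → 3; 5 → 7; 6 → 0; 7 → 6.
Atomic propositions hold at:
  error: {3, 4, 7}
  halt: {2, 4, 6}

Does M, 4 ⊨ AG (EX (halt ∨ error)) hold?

Sat(halt ∨ error) = {2, 3, 4, 6, 7}
Sat(EX (halt ∨ error)) = {s : some successor in {2, 3, 4, 6, 7}} = {0, 1, 3, 4, 5, 7}
AG (EX (halt ∨ error)): greatest fixpoint, start Z0 = {0, 1, 3, 4, 5, 7}, keep only states in Sat with every successor in Z. Z1 = {0, 1, 3, 4, 5}; Z2 = {0, 1, 3, 4}; fixed.
Sat(AG (EX (halt ∨ error))) = {0, 1, 3, 4}
4 ∈ Sat(AG (EX (halt ∨ error))) = {0, 1, 3, 4}, so the formula holds at 4.

Yes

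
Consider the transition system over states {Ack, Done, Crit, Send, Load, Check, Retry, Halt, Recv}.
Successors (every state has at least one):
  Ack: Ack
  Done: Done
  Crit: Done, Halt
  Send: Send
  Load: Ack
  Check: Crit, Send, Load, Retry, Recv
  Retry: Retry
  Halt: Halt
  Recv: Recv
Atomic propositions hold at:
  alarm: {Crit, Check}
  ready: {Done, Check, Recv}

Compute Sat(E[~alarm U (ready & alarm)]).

Sat(~alarm) = {Ack, Done, Send, Load, Retry, Halt, Recv}
Sat(ready & alarm) = {Check}
E[~alarm U (ready & alarm)]: least fixpoint, start Z0 = Sat((ready & alarm)) = {Check}, add states in Sat(~alarm) with some successor in Z. Already a fixed point.
Sat(E[~alarm U (ready & alarm)]) = {Check}

{Check}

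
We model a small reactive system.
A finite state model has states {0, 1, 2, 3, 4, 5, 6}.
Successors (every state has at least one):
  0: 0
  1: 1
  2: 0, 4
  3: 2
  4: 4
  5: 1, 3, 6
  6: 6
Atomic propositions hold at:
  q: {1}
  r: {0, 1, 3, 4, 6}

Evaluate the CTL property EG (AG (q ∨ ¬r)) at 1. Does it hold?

Sat(¬r) = {2, 5}
Sat(q ∨ ¬r) = {1, 2, 5}
AG (q ∨ ¬r): greatest fixpoint, start Z0 = {1, 2, 5}, keep only states in Sat with every successor in Z. Z1 = {1}; fixed.
Sat(AG (q ∨ ¬r)) = {1}
EG (AG (q ∨ ¬r)): greatest fixpoint, start Z0 = {1}, keep only states in Sat with some successor in Z. Already a fixed point.
Sat(EG (AG (q ∨ ¬r))) = {1}
1 ∈ Sat(EG (AG (q ∨ ¬r))) = {1}, so the formula holds at 1.

Yes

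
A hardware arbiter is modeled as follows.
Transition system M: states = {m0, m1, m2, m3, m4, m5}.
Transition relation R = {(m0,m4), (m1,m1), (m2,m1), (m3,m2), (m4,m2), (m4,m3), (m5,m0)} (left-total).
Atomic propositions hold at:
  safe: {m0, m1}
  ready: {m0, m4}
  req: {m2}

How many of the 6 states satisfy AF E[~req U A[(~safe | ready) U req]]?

5

Sat(~req) = {m0, m1, m3, m4, m5}
Sat(~safe) = {m2, m3, m4, m5}
Sat(~safe | ready) = {m0, m2, m3, m4, m5}
A[(~safe | ready) U req]: least fixpoint, start Z0 = Sat(req) = {m2}, add states in Sat(~safe | ready) with every successor in Z. Z1 = {m2, m3}; Z2 = {m2, m3, m4}; Z3 = {m0, m2, m3, m4}; Z4 = {m0, m2, m3, m4, m5}; fixed.
Sat(A[(~safe | ready) U req]) = {m0, m2, m3, m4, m5}
E[~req U A[(~safe | ready) U req]]: least fixpoint, start Z0 = Sat(A[(~safe | ready) U req]) = {m0, m2, m3, m4, m5}, add states in Sat(~req) with some successor in Z. Already a fixed point.
Sat(E[~req U A[(~safe | ready) U req]]) = {m0, m2, m3, m4, m5}
AF E[~req U A[(~safe | ready) U req]]: least fixpoint, start Z0 = {m0, m2, m3, m4, m5}, add states with every successor in Z. Already a fixed point.
Sat(AF E[~req U A[(~safe | ready) U req]]) = {m0, m2, m3, m4, m5}
|Sat(AF E[~req U A[(~safe | ready) U req]])| = |{m0, m2, m3, m4, m5}| = 5.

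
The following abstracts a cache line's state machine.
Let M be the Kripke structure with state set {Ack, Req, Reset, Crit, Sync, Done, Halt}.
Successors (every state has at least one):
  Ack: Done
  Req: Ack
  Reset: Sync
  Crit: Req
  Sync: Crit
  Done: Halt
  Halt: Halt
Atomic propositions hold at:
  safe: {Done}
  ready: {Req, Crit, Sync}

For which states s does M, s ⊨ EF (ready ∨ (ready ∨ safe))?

Sat(ready ∨ safe) = {Req, Crit, Sync, Done}
Sat(ready ∨ (ready ∨ safe)) = {Req, Crit, Sync, Done}
EF (ready ∨ (ready ∨ safe)): least fixpoint, start Z0 = {Req, Crit, Sync, Done}, add states with some successor in Z. Z1 = {Ack, Req, Reset, Crit, Sync, Done}; fixed.
Sat(EF (ready ∨ (ready ∨ safe))) = {Ack, Req, Reset, Crit, Sync, Done}

{Ack, Req, Reset, Crit, Sync, Done}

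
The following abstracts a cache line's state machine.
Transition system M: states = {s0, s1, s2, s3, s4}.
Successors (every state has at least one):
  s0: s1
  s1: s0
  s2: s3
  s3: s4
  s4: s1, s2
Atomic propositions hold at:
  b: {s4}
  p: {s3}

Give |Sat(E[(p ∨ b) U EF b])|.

Sat(p ∨ b) = {s3, s4}
EF b: least fixpoint, start Z0 = {s4}, add states with some successor in Z. Z1 = {s3, s4}; Z2 = {s2, s3, s4}; fixed.
Sat(EF b) = {s2, s3, s4}
E[(p ∨ b) U EF b]: least fixpoint, start Z0 = Sat(EF b) = {s2, s3, s4}, add states in Sat(p ∨ b) with some successor in Z. Already a fixed point.
Sat(E[(p ∨ b) U EF b]) = {s2, s3, s4}
|Sat(E[(p ∨ b) U EF b])| = |{s2, s3, s4}| = 3.

3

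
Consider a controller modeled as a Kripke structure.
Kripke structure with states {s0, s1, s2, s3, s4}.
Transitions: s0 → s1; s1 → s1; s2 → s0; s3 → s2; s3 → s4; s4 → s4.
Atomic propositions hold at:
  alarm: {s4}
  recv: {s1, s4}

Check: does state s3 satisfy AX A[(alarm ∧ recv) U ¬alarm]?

No

Sat(alarm ∧ recv) = {s4}
Sat(¬alarm) = {s0, s1, s2, s3}
A[(alarm ∧ recv) U ¬alarm]: least fixpoint, start Z0 = Sat(¬alarm) = {s0, s1, s2, s3}, add states in Sat(alarm ∧ recv) with every successor in Z. Already a fixed point.
Sat(A[(alarm ∧ recv) U ¬alarm]) = {s0, s1, s2, s3}
Sat(AX A[(alarm ∧ recv) U ¬alarm]) = {s : every successor in {s0, s1, s2, s3}} = {s0, s1, s2}
s3 ∉ Sat(AX A[(alarm ∧ recv) U ¬alarm]) = {s0, s1, s2}, so the formula does not hold at s3.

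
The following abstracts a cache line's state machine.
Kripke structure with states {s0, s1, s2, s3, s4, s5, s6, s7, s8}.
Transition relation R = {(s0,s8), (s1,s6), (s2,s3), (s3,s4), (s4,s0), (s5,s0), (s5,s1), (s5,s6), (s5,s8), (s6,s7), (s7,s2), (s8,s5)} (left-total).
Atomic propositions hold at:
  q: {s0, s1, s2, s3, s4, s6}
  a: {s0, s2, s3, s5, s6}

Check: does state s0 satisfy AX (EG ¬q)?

Sat(¬q) = {s5, s7, s8}
EG ¬q: greatest fixpoint, start Z0 = {s5, s7, s8}, keep only states in Sat with some successor in Z. Z1 = {s5, s8}; fixed.
Sat(EG ¬q) = {s5, s8}
Sat(AX (EG ¬q)) = {s : every successor in {s5, s8}} = {s0, s8}
s0 ∈ Sat(AX (EG ¬q)) = {s0, s8}, so the formula holds at s0.

Yes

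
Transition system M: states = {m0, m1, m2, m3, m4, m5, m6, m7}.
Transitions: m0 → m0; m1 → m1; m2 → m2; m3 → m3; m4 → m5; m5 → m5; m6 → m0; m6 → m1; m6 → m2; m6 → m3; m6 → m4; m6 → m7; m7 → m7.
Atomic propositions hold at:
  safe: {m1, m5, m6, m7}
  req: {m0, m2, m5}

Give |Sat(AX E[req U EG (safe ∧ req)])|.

2

Sat(safe ∧ req) = {m5}
EG (safe ∧ req): greatest fixpoint, start Z0 = {m5}, keep only states in Sat with some successor in Z. Already a fixed point.
Sat(EG (safe ∧ req)) = {m5}
E[req U EG (safe ∧ req)]: least fixpoint, start Z0 = Sat(EG (safe ∧ req)) = {m5}, add states in Sat(req) with some successor in Z. Already a fixed point.
Sat(E[req U EG (safe ∧ req)]) = {m5}
Sat(AX E[req U EG (safe ∧ req)]) = {s : every successor in {m5}} = {m4, m5}
|Sat(AX E[req U EG (safe ∧ req)])| = |{m4, m5}| = 2.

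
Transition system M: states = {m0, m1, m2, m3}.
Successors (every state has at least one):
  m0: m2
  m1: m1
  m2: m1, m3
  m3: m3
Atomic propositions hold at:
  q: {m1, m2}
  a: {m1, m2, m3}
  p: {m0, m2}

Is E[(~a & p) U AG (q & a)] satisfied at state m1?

Sat(~a) = {m0}
Sat(~a & p) = {m0}
Sat(q & a) = {m1, m2}
AG (q & a): greatest fixpoint, start Z0 = {m1, m2}, keep only states in Sat with every successor in Z. Z1 = {m1}; fixed.
Sat(AG (q & a)) = {m1}
E[(~a & p) U AG (q & a)]: least fixpoint, start Z0 = Sat(AG (q & a)) = {m1}, add states in Sat(~a & p) with some successor in Z. Already a fixed point.
Sat(E[(~a & p) U AG (q & a)]) = {m1}
m1 ∈ Sat(E[(~a & p) U AG (q & a)]) = {m1}, so the formula holds at m1.

Yes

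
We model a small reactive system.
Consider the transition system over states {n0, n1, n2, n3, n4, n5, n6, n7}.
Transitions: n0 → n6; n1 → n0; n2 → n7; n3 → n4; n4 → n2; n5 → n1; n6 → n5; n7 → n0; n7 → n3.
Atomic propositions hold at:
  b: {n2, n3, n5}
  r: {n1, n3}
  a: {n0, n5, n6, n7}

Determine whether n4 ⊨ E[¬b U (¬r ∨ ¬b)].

Sat(¬b) = {n0, n1, n4, n6, n7}
Sat(¬r) = {n0, n2, n4, n5, n6, n7}
Sat(¬r ∨ ¬b) = {n0, n1, n2, n4, n5, n6, n7}
E[¬b U (¬r ∨ ¬b)]: least fixpoint, start Z0 = Sat((¬r ∨ ¬b)) = {n0, n1, n2, n4, n5, n6, n7}, add states in Sat(¬b) with some successor in Z. Already a fixed point.
Sat(E[¬b U (¬r ∨ ¬b)]) = {n0, n1, n2, n4, n5, n6, n7}
n4 ∈ Sat(E[¬b U (¬r ∨ ¬b)]) = {n0, n1, n2, n4, n5, n6, n7}, so the formula holds at n4.

Yes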